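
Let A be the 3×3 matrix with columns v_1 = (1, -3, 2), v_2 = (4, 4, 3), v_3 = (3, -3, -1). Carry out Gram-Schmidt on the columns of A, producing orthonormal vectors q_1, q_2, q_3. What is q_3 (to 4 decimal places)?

q_3 = (0.7121, -0.2094, -0.6702)

q_1 = v_1/‖v_1‖ = (1, -3, 2)/3.7417 = (0.2673, -0.8018, 0.5345).
r_{12} = q_1·v_2 = -0.5345.
u_2 = v_2 + 0.5345·q_1 = (4.1429, 3.5714, 3.2857).
‖u_2‖ = 6.3808, so q_2 = (0.6493, 0.5597, 0.5149).
r_{13} = q_1·v_3 = 2.6726; r_{23} = q_2·v_3 = -0.2463.
u_3 = v_3 − 2.6726·q_1 + 0.2463·q_2 = (2.4456, -0.7193, -2.3018).
‖u_3‖ = 3.4346, so q_3 = (0.7121, -0.2094, -0.6702).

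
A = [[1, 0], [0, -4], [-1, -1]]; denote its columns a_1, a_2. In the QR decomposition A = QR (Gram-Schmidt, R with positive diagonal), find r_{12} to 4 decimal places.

a_1 = (1, 0, -1); ‖a_1‖ = 1.4142, so q_1 = (0.7071, 0.0000, -0.7071).
r_{12} = q_1·a_2 = 0.7071.

r_{12} = 0.7071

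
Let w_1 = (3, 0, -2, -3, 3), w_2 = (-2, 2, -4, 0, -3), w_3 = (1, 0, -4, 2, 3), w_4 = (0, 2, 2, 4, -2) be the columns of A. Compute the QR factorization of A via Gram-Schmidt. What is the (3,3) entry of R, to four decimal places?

r_{33} = 4.6430

q_1 = w_1/‖w_1‖ = (3, 0, -2, -3, 3)/5.5678 = (0.5388, 0.0000, -0.3592, -0.5388, 0.5388).
r_{12} = q_1·w_2 = -1.2572.
u_2 = w_2 + 1.2572·q_1 = (-1.3226, 2.0000, -4.4516, -0.6774, -2.3226).
‖u_2‖ = 5.6053, so q_2 = (-0.2360, 0.3568, -0.7942, -0.1209, -0.4144).
r_{13} = q_1·w_3 = 2.5145; r_{23} = q_2·w_3 = 1.4560.
u_3 = w_3 − 2.5145·q_1 − 1.4560·q_2 = (-0.0113, -0.5195, -1.9405, 3.5308, 2.2485).
r_{33} = ‖u_3‖ = 4.6430.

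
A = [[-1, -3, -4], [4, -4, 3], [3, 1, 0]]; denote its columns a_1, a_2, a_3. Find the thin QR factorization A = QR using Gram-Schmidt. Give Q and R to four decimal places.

Q = [[-0.1961, -0.7191, -0.6667], [0.7845, -0.5230, 0.3333], [0.5883, 0.4576, -0.6667]], R = [[5.0990, -1.9612, 3.1379], [0.0000, 4.7068, 1.3074], [0.0000, 0.0000, 3.6667]]

a_1 = (-1, 4, 3); ‖a_1‖ = 5.0990, so e_1 = (-0.1961, 0.7845, 0.5883).
e_1·a_2 = (-0.1961)·(-3) + 0.7845·(-4) + 0.5883·1 = -1.9612.
u_2 = a_2 + 1.9612·e_1 = (-3.3846, -2.4615, 2.1538).
‖u_2‖ = 4.7068, so e_2 = (-0.7191, -0.5230, 0.4576).
e_1·a_3 = (-0.1961)·(-4) + 0.7845·3 + 0.5883·0 = 3.1379; e_2·a_3 = (-0.7191)·(-4) + (-0.5230)·3 + 0.4576·0 = 1.3074.
u_3 = a_3 − 3.1379·e_1 − 1.3074·e_2 = (-2.4444, 1.2222, -2.4444).
‖u_3‖ = 3.6667, so e_3 = (-0.6667, 0.3333, -0.6667).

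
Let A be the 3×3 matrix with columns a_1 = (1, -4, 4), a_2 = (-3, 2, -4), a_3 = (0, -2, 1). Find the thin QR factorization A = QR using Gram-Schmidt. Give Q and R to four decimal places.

e_1 = a_1/‖a_1‖ = (1, -4, 4)/5.7446 = (0.1741, -0.6963, 0.6963).
r_{12} = e_1·a_2 = -4.7001.
u_2 = a_2 + 4.7001·e_1 = (-2.1818, -1.2727, -0.7273).
‖u_2‖ = 2.6285, so e_2 = (-0.8301, -0.4842, -0.2767).
r_{13} = e_1·a_3 = 2.0889; r_{23} = e_2·a_3 = 0.6917.
u_3 = a_3 − 2.0889·e_1 − 0.6917·e_2 = (0.2105, -0.2105, -0.2632).
‖u_3‖ = 0.3974, so e_3 = (0.5298, -0.5298, -0.6623).

Q = [[0.1741, -0.8301, 0.5298], [-0.6963, -0.4842, -0.5298], [0.6963, -0.2767, -0.6623]], R = [[5.7446, -4.7001, 2.0889], [0.0000, 2.6285, 0.6917], [0.0000, 0.0000, 0.3974]]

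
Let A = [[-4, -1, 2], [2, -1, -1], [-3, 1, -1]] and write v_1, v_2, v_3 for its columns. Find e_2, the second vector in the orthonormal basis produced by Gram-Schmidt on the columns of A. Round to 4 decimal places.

v_1 = (-4, 2, -3); ‖v_1‖ = 5.3852, so e_1 = (-0.7428, 0.3714, -0.5571).
e_1·v_2 = (-0.7428)·(-1) + 0.3714·(-1) + (-0.5571)·1 = -0.1857.
u_2 = v_2 + 0.1857·e_1 = (-1.1379, -0.9310, 0.8966).
‖u_2‖ = 1.7221, so e_2 = (-0.6608, -0.5406, 0.5206).

e_2 = (-0.6608, -0.5406, 0.5206)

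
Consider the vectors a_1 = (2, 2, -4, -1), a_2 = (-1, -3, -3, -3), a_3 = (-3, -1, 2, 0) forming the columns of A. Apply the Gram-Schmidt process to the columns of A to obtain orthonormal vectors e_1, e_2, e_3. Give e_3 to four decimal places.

e_3 = (-0.8396, 0.5162, -0.1368, -0.0995)

a_1 = (2, 2, -4, -1); ‖a_1‖ = 5.0000, so e_1 = (0.4000, 0.4000, -0.8000, -0.2000).
e_1·a_2 = 0.4000·(-1) + 0.4000·(-3) + (-0.8000)·(-3) + (-0.2000)·(-3) = 1.4000.
u_2 = a_2 − 1.4000·e_1 = (-1.5600, -3.5600, -1.8800, -2.7200).
‖u_2‖ = 5.1029, so e_2 = (-0.3057, -0.6976, -0.3684, -0.5330).
e_1·a_3 = 0.4000·(-3) + 0.4000·(-1) + (-0.8000)·2 + (-0.2000)·0 = -3.2000; e_2·a_3 = (-0.3057)·(-3) + (-0.6976)·(-1) + (-0.3684)·2 + (-0.5330)·0 = 0.8779.
u_3 = a_3 + 3.2000·e_1 − 0.8779·e_2 = (-1.4516, 0.8925, -0.2366, -0.1720).
‖u_3‖ = 1.7289, so e_3 = (-0.8396, 0.5162, -0.1368, -0.0995).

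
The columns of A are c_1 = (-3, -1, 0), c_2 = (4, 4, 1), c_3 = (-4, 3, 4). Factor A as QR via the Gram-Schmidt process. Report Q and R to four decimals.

Q = [[-0.9487, -0.2941, 0.1162], [-0.3162, 0.8823, -0.3487], [0.0000, 0.3676, 0.9300]], R = [[3.1623, -5.0596, 2.8460], [0.0000, 2.7203, 5.2935], [0.0000, 0.0000, 2.2087]]

c_1 = (-3, -1, 0); ‖c_1‖ = 3.1623, so e_1 = (-0.9487, -0.3162, 0.0000).
e_1·c_2 = (-0.9487)·4 + (-0.3162)·4 + 0.0000·1 = -5.0596.
u_2 = c_2 + 5.0596·e_1 = (-0.8000, 2.4000, 1.0000).
‖u_2‖ = 2.7203, so e_2 = (-0.2941, 0.8823, 0.3676).
e_1·c_3 = (-0.9487)·(-4) + (-0.3162)·3 + 0.0000·4 = 2.8460; e_2·c_3 = (-0.2941)·(-4) + 0.8823·3 + 0.3676·4 = 5.2935.
u_3 = c_3 − 2.8460·e_1 − 5.2935·e_2 = (0.2568, -0.7703, 2.0541).
‖u_3‖ = 2.2087, so e_3 = (0.1162, -0.3487, 0.9300).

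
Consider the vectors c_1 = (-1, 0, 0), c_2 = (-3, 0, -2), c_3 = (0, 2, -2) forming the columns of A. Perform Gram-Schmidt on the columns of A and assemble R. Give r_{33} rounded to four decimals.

r_{33} = 2.0000

c_1 = (-1, 0, 0); ‖c_1‖ = 1.0000, so e_1 = (-1.0000, 0.0000, 0.0000).
e_1·c_2 = (-1.0000)·(-3) + 0.0000·0 + 0.0000·(-2) = 3.0000.
u_2 = c_2 − 3.0000·e_1 = (0.0000, 0.0000, -2.0000).
‖u_2‖ = 2.0000, so e_2 = (0.0000, 0.0000, -1.0000).
e_1·c_3 = (-1.0000)·0 + 0.0000·2 + 0.0000·(-2) = 0.0000; e_2·c_3 = 0.0000·0 + 0.0000·2 + (-1.0000)·(-2) = 2.0000.
u_3 = c_3 + 0.0000·e_1 − 2.0000·e_2 = (0.0000, 2.0000, 0.0000).
r_{33} = ‖u_3‖ = 2.0000.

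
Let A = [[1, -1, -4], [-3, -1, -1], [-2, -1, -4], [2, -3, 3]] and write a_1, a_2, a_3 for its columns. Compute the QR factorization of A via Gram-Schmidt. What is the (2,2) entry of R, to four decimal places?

r_{22} = 3.4319

a_1 = (1, -3, -2, 2); ‖a_1‖ = 4.2426, so e_1 = (0.2357, -0.7071, -0.4714, 0.4714).
e_1·a_2 = 0.2357·(-1) + (-0.7071)·(-1) + (-0.4714)·(-1) + 0.4714·(-3) = -0.4714.
u_2 = a_2 + 0.4714·e_1 = (-0.8889, -1.3333, -1.2222, -2.7778).
r_{22} = ‖u_2‖ = 3.4319.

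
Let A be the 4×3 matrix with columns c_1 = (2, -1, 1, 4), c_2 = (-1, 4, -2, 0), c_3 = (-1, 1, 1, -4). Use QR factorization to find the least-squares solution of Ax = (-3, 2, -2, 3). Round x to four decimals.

c_1 = (2, -1, 1, 4); ‖c_1‖ = 4.6904, so e_1 = (0.4264, -0.2132, 0.2132, 0.8528).
e_1·c_2 = 0.4264·(-1) + (-0.2132)·4 + 0.2132·(-2) + 0.8528·0 = -1.7056.
u_2 = c_2 + 1.7056·e_1 = (-0.2727, 3.6364, -1.6364, 1.4545).
‖u_2‖ = 4.2533, so e_2 = (-0.0641, 0.8549, -0.3847, 0.3420).
e_1·c_3 = 0.4264·(-1) + (-0.2132)·1 + 0.2132·1 + 0.8528·(-4) = -3.8376; e_2·c_3 = (-0.0641)·(-1) + 0.8549·1 + (-0.3847)·1 + 0.3420·(-4) = -0.8336.
u_3 = c_3 + 3.8376·e_1 + 0.8336·e_2 = (0.5829, 0.8945, 1.4975, -0.4422).
‖u_3‖ = 1.8915, so e_3 = (0.3082, 0.4729, 0.7917, -0.2338).
Qᵀb = (0.4264, 3.6976, -2.2635).
Back-substitute: x_3 = -2.2635/1.8915 = -1.1966.
x_2 = (3.6976 + 0.8336·(-1.1966))/4.2533 = 0.6348.
x_1 = (0.4264 + 1.7056·0.6348 + 3.8376·(-1.1966))/4.6904 = -0.6573.

x = (-0.6573, 0.6348, -1.1966)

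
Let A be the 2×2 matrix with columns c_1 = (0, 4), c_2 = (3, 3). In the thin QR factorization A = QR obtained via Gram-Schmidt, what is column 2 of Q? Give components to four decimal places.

q_2 = (1.0000, 0.0000)

c_1 = (0, 4); ‖c_1‖ = 4.0000, so q_1 = (0.0000, 1.0000).
q_1·c_2 = 0.0000·3 + 1.0000·3 = 3.0000.
u_2 = c_2 − 3.0000·q_1 = (3.0000, 0.0000).
‖u_2‖ = 3.0000, so q_2 = (1.0000, 0.0000).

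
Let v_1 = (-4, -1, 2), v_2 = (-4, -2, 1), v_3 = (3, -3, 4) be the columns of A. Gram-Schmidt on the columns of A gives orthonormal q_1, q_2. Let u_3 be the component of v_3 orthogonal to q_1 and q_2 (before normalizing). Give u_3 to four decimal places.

u_3 = (2.7073, -3.6098, 3.6098)

q_1 = v_1/‖v_1‖ = (-4, -1, 2)/4.5826 = (-0.8729, -0.2182, 0.4364).
r_{12} = q_1·v_2 = 4.3644.
u_2 = v_2 − 4.3644·q_1 = (-0.1905, -1.0476, -0.9048).
‖u_2‖ = 1.3973, so q_2 = (-0.1363, -0.7498, -0.6475).
r_{13} = q_1·v_3 = -0.2182; r_{23} = q_2·v_3 = -0.7498.
u_3 = v_3 + 0.2182·q_1 + 0.7498·q_2 = (2.7073, -3.6098, 3.6098).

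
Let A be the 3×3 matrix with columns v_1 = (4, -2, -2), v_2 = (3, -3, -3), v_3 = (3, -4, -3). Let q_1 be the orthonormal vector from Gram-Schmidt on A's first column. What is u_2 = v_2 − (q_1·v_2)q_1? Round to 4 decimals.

v_1 = (4, -2, -2); ‖v_1‖ = 4.8990, so q_1 = (0.8165, -0.4082, -0.4082).
q_1·v_2 = 0.8165·3 + (-0.4082)·(-3) + (-0.4082)·(-3) = 4.8990.
u_2 = v_2 − 4.8990·q_1 = (-1.0000, -1.0000, -1.0000).

u_2 = (-1.0000, -1.0000, -1.0000)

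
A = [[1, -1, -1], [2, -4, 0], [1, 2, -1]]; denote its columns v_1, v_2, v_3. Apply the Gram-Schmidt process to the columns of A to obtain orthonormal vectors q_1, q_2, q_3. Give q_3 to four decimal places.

q_3 = (-0.9117, 0.3419, 0.2279)

q_1 = v_1/‖v_1‖ = (1, 2, 1)/2.4495 = (0.4082, 0.8165, 0.4082).
r_{12} = q_1·v_2 = -2.8577.
u_2 = v_2 + 2.8577·q_1 = (0.1667, -1.6667, 3.1667).
‖u_2‖ = 3.5824, so q_2 = (0.0465, -0.4652, 0.8840).
r_{13} = q_1·v_3 = -0.8165; r_{23} = q_2·v_3 = -0.9305.
u_3 = v_3 + 0.8165·q_1 + 0.9305·q_2 = (-0.6234, 0.2338, 0.1558).
‖u_3‖ = 0.6838, so q_3 = (-0.9117, 0.3419, 0.2279).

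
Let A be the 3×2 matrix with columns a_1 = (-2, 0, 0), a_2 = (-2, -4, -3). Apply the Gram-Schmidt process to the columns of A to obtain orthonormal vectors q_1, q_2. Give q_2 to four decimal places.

q_2 = (0.0000, -0.8000, -0.6000)

a_1 = (-2, 0, 0); ‖a_1‖ = 2.0000, so q_1 = (-1.0000, 0.0000, 0.0000).
q_1·a_2 = (-1.0000)·(-2) + 0.0000·(-4) + 0.0000·(-3) = 2.0000.
u_2 = a_2 − 2.0000·q_1 = (0.0000, -4.0000, -3.0000).
‖u_2‖ = 5.0000, so q_2 = (0.0000, -0.8000, -0.6000).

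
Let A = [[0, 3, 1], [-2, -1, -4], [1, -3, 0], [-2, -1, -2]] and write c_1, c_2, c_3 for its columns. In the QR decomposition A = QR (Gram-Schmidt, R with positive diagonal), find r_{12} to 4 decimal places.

c_1 = (0, -2, 1, -2); ‖c_1‖ = 3.0000, so e_1 = (0.0000, -0.6667, 0.3333, -0.6667).
r_{12} = e_1·c_2 = 0.3333.

r_{12} = 0.3333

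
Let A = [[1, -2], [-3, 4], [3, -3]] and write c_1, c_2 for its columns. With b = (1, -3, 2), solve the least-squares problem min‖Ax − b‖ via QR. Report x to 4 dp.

x = (0.1818, -0.5455)

e_1 = c_1/‖c_1‖ = (1, -3, 3)/4.3589 = (0.2294, -0.6882, 0.6882).
r_{12} = e_1·c_2 = -5.2766.
u_2 = c_2 + 5.2766·e_1 = (-0.7895, 0.3684, 0.6316).
‖u_2‖ = 1.0761, so e_2 = (-0.7337, 0.3424, 0.5869).
Qᵀb = (3.6707, -0.5869).
Back-substitute: x_2 = -0.5869/1.0761 = -0.5455.
x_1 = (3.6707 + 5.2766·(-0.5455))/4.3589 = 0.1818.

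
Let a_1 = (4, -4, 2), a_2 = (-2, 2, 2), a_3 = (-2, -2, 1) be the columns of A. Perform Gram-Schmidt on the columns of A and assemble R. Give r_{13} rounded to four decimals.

r_{13} = 0.3333

a_1 = (4, -4, 2); ‖a_1‖ = 6.0000, so q_1 = (0.6667, -0.6667, 0.3333).
r_{13} = q_1·a_3 = 0.3333.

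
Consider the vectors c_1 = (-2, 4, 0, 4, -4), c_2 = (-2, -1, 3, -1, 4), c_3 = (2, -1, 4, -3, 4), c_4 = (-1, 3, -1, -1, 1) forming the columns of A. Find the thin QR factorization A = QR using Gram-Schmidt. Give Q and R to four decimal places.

Q = [[-0.2774, -0.5736, 0.6502, -0.1171], [0.5547, 0.1115, 0.4082, 0.7107], [0.0000, 0.6214, 0.6165, -0.4218], [0.5547, 0.1115, -0.1579, -0.4451], [-0.5547, 0.5099, -0.0747, 0.3242]], R = [[7.2111, -2.7735, -4.9923, 0.8321], [0.0000, 4.8278, 2.9317, 0.6851], [0.0000, 0.0000, 3.5330, 0.0411], [0.0000, 0.0000, 0.0000, 3.4404]]

c_1 = (-2, 4, 0, 4, -4); ‖c_1‖ = 7.2111, so q_1 = (-0.2774, 0.5547, 0.0000, 0.5547, -0.5547).
q_1·c_2 = (-0.2774)·(-2) + 0.5547·(-1) + 0.0000·3 + 0.5547·(-1) + (-0.5547)·4 = -2.7735.
u_2 = c_2 + 2.7735·q_1 = (-2.7692, 0.5385, 3.0000, 0.5385, 2.4615).
‖u_2‖ = 4.8278, so q_2 = (-0.5736, 0.1115, 0.6214, 0.1115, 0.5099).
q_1·c_3 = (-0.2774)·2 + 0.5547·(-1) + 0.0000·4 + 0.5547·(-3) + (-0.5547)·4 = -4.9923; q_2·c_3 = (-0.5736)·2 + 0.1115·(-1) + 0.6214·4 + 0.1115·(-3) + 0.5099·4 = 2.9317.
u_3 = c_3 + 4.9923·q_1 − 2.9317·q_2 = (2.2970, 1.4422, 2.1782, -0.5578, -0.2640).
‖u_3‖ = 3.5330, so q_3 = (0.6502, 0.4082, 0.6165, -0.1579, -0.0747).
q_1·c_4 = (-0.2774)·(-1) + 0.5547·3 + 0.0000·(-1) + 0.5547·(-1) + (-0.5547)·1 = 0.8321; q_2·c_4 = (-0.5736)·(-1) + 0.1115·3 + 0.6214·(-1) + 0.1115·(-1) + 0.5099·1 = 0.6851; q_3·c_4 = 0.6502·(-1) + 0.4082·3 + 0.6165·(-1) + (-0.1579)·(-1) + (-0.0747)·1 = 0.0411.
u_4 = c_4 − 0.8321·q_1 − 0.6851·q_2 − 0.0411·q_3 = (-0.4030, 2.4453, -1.4511, -1.5315, 1.1153).
‖u_4‖ = 3.4404, so q_4 = (-0.1171, 0.7107, -0.4218, -0.4451, 0.3242).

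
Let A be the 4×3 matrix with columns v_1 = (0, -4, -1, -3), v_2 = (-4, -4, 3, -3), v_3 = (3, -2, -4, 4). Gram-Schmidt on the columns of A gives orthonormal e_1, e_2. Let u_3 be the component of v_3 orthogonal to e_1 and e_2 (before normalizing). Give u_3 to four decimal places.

v_1 = (0, -4, -1, -3); ‖v_1‖ = 5.0990, so e_1 = (0.0000, -0.7845, -0.1961, -0.5883).
e_1·v_2 = 0.0000·(-4) + (-0.7845)·(-4) + (-0.1961)·3 + (-0.5883)·(-3) = 4.3146.
u_2 = v_2 − 4.3146·e_1 = (-4.0000, -0.6154, 3.8462, -0.4615).
‖u_2‖ = 5.6022, so e_2 = (-0.7140, -0.1098, 0.6865, -0.0824).
e_1·v_3 = 0.0000·3 + (-0.7845)·(-2) + (-0.1961)·(-4) + (-0.5883)·4 = 0.0000; e_2·v_3 = (-0.7140)·3 + (-0.1098)·(-2) + 0.6865·(-4) + (-0.0824)·4 = -4.9980.
u_3 = v_3 + 0.0000·e_1 + 4.9980·e_2 = (-0.5686, -2.5490, -0.5686, 3.5882).

u_3 = (-0.5686, -2.5490, -0.5686, 3.5882)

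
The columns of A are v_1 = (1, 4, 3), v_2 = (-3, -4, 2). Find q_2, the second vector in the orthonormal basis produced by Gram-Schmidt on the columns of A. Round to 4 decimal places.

q_2 = (-0.5270, -0.4216, 0.7379)

v_1 = (1, 4, 3); ‖v_1‖ = 5.0990, so q_1 = (0.1961, 0.7845, 0.5883).
q_1·v_2 = 0.1961·(-3) + 0.7845·(-4) + 0.5883·2 = -2.5495.
u_2 = v_2 + 2.5495·q_1 = (-2.5000, -2.0000, 3.5000).
‖u_2‖ = 4.7434, so q_2 = (-0.5270, -0.4216, 0.7379).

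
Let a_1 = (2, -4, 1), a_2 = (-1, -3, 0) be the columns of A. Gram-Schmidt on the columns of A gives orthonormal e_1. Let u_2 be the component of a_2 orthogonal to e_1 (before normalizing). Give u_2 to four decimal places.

u_2 = (-1.9524, -1.0952, -0.4762)

e_1 = a_1/‖a_1‖ = (2, -4, 1)/4.5826 = (0.4364, -0.8729, 0.2182).
r_{12} = e_1·a_2 = 2.1822.
u_2 = a_2 − 2.1822·e_1 = (-1.9524, -1.0952, -0.4762).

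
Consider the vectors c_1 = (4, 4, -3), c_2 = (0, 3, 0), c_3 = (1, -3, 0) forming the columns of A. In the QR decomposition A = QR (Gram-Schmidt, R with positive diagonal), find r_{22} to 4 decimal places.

r_{22} = 2.3426

q_1 = c_1/‖c_1‖ = (4, 4, -3)/6.4031 = (0.6247, 0.6247, -0.4685).
r_{12} = q_1·c_2 = 1.8741.
u_2 = c_2 − 1.8741·q_1 = (-1.1707, 1.8293, 0.8780).
r_{22} = ‖u_2‖ = 2.3426.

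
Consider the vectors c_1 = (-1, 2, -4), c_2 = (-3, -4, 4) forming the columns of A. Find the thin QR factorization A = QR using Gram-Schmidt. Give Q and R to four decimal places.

Q = [[-0.2182, -0.8944], [0.4364, -0.4472], [-0.8729, 0.0000]], R = [[4.5826, -4.5826], [0.0000, 4.4721]]

c_1 = (-1, 2, -4); ‖c_1‖ = 4.5826, so e_1 = (-0.2182, 0.4364, -0.8729).
e_1·c_2 = (-0.2182)·(-3) + 0.4364·(-4) + (-0.8729)·4 = -4.5826.
u_2 = c_2 + 4.5826·e_1 = (-4.0000, -2.0000, 0.0000).
‖u_2‖ = 4.4721, so e_2 = (-0.8944, -0.4472, 0.0000).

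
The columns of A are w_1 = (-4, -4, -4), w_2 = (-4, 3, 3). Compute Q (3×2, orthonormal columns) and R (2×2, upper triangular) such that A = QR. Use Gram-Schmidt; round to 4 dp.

w_1 = (-4, -4, -4); ‖w_1‖ = 6.9282, so q_1 = (-0.5774, -0.5774, -0.5774).
q_1·w_2 = (-0.5774)·(-4) + (-0.5774)·3 + (-0.5774)·3 = -1.1547.
u_2 = w_2 + 1.1547·q_1 = (-4.6667, 2.3333, 2.3333).
‖u_2‖ = 5.7155, so q_2 = (-0.8165, 0.4082, 0.4082).

Q = [[-0.5774, -0.8165], [-0.5774, 0.4082], [-0.5774, 0.4082]], R = [[6.9282, -1.1547], [0.0000, 5.7155]]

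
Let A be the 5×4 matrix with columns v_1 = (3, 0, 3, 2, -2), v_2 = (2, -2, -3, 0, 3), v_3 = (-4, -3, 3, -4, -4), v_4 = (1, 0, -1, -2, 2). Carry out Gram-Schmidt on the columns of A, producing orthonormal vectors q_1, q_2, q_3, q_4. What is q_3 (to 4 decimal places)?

v_1 = (3, 0, 3, 2, -2); ‖v_1‖ = 5.0990, so q_1 = (0.5883, 0.0000, 0.5883, 0.3922, -0.3922).
q_1·v_2 = 0.5883·2 + 0.0000·(-2) + 0.5883·(-3) + 0.3922·0 + (-0.3922)·3 = -1.7650.
u_2 = v_2 + 1.7650·q_1 = (3.0385, -2.0000, -1.9615, 0.6923, 2.3077).
‖u_2‖ = 4.7838, so q_2 = (0.6352, -0.4181, -0.4100, 0.1447, 0.4824).
q_1·v_3 = 0.5883·(-4) + 0.0000·(-3) + 0.5883·3 + 0.3922·(-4) + (-0.3922)·(-4) = -0.5883; q_2·v_3 = 0.6352·(-4) + (-0.4181)·(-3) + (-0.4100)·3 + 0.1447·(-4) + 0.4824·(-4) = -5.0250.
u_3 = v_3 + 0.5883·q_1 + 5.0250·q_2 = (-0.4622, -5.1008, 1.2857, -3.0420, -1.8067).
‖u_3‖ = 6.3564, so q_3 = (-0.0727, -0.8025, 0.2023, -0.4786, -0.2842).

q_3 = (-0.0727, -0.8025, 0.2023, -0.4786, -0.2842)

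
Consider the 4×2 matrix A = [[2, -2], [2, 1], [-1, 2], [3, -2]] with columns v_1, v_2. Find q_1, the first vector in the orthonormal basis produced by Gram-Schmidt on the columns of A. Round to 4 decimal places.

v_1 = (2, 2, -1, 3); ‖v_1‖ = 4.2426, so q_1 = (0.4714, 0.4714, -0.2357, 0.7071).

q_1 = (0.4714, 0.4714, -0.2357, 0.7071)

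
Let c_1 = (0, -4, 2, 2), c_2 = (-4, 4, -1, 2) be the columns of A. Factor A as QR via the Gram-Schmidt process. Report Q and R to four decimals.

c_1 = (0, -4, 2, 2); ‖c_1‖ = 4.8990, so q_1 = (0.0000, -0.8165, 0.4082, 0.4082).
q_1·c_2 = 0.0000·(-4) + (-0.8165)·4 + 0.4082·(-1) + 0.4082·2 = -2.8577.
u_2 = c_2 + 2.8577·q_1 = (-4.0000, 1.6667, 0.1667, 3.1667).
‖u_2‖ = 5.3697, so q_2 = (-0.7449, 0.3104, 0.0310, 0.5897).

Q = [[0.0000, -0.7449], [-0.8165, 0.3104], [0.4082, 0.0310], [0.4082, 0.5897]], R = [[4.8990, -2.8577], [0.0000, 5.3697]]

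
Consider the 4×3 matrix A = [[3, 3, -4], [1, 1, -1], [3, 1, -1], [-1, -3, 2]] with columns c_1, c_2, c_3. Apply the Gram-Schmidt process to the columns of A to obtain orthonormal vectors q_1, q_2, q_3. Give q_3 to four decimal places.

c_1 = (3, 1, 3, -1); ‖c_1‖ = 4.4721, so q_1 = (0.6708, 0.2236, 0.6708, -0.2236).
q_1·c_2 = 0.6708·3 + 0.2236·1 + 0.6708·1 + (-0.2236)·(-3) = 3.5777.
u_2 = c_2 − 3.5777·q_1 = (0.6000, 0.2000, -1.4000, -2.2000).
‖u_2‖ = 2.6833, so q_2 = (0.2236, 0.0745, -0.5217, -0.8199).
q_1·c_3 = 0.6708·(-4) + 0.2236·(-1) + 0.6708·(-1) + (-0.2236)·2 = -4.0249; q_2·c_3 = 0.2236·(-4) + 0.0745·(-1) + (-0.5217)·(-1) + (-0.8199)·2 = -2.0870.
u_3 = c_3 + 4.0249·q_1 + 2.0870·q_2 = (-0.8333, 0.0556, 0.6111, -0.6111).
‖u_3‖ = 1.2019, so q_3 = (-0.6934, 0.0462, 0.5085, -0.5085).

q_3 = (-0.6934, 0.0462, 0.5085, -0.5085)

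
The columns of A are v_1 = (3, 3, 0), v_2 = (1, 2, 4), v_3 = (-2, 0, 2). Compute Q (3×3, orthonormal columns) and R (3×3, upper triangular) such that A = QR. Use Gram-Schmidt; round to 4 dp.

v_1 = (3, 3, 0); ‖v_1‖ = 4.2426, so q_1 = (0.7071, 0.7071, 0.0000).
q_1·v_2 = 0.7071·1 + 0.7071·2 + 0.0000·4 = 2.1213.
u_2 = v_2 − 2.1213·q_1 = (-0.5000, 0.5000, 4.0000).
‖u_2‖ = 4.0620, so q_2 = (-0.1231, 0.1231, 0.9847).
q_1·v_3 = 0.7071·(-2) + 0.7071·0 + 0.0000·2 = -1.4142; q_2·v_3 = (-0.1231)·(-2) + 0.1231·0 + 0.9847·2 = 2.2156.
u_3 = v_3 + 1.4142·q_1 − 2.2156·q_2 = (-0.7273, 0.7273, -0.1818).
‖u_3‖ = 1.0445, so q_3 = (-0.6963, 0.6963, -0.1741).

Q = [[0.7071, -0.1231, -0.6963], [0.7071, 0.1231, 0.6963], [0.0000, 0.9847, -0.1741]], R = [[4.2426, 2.1213, -1.4142], [0.0000, 4.0620, 2.2156], [0.0000, 0.0000, 1.0445]]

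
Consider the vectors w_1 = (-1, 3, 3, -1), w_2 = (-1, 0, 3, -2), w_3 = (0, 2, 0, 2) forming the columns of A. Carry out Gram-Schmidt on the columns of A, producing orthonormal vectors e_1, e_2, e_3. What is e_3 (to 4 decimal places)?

e_3 = (-0.1627, -0.2712, 0.4881, 0.8135)

w_1 = (-1, 3, 3, -1); ‖w_1‖ = 4.4721, so e_1 = (-0.2236, 0.6708, 0.6708, -0.2236).
e_1·w_2 = (-0.2236)·(-1) + 0.6708·0 + 0.6708·3 + (-0.2236)·(-2) = 2.6833.
u_2 = w_2 − 2.6833·e_1 = (-0.4000, -1.8000, 1.2000, -1.4000).
‖u_2‖ = 2.6077, so e_2 = (-0.1534, -0.6903, 0.4602, -0.5369).
e_1·w_3 = (-0.2236)·0 + 0.6708·2 + 0.6708·0 + (-0.2236)·2 = 0.8944; e_2·w_3 = (-0.1534)·0 + (-0.6903)·2 + 0.4602·0 + (-0.5369)·2 = -2.4543.
u_3 = w_3 − 0.8944·e_1 + 2.4543·e_2 = (-0.1765, -0.2941, 0.5294, 0.8824).
‖u_3‖ = 1.0847, so e_3 = (-0.1627, -0.2712, 0.4881, 0.8135).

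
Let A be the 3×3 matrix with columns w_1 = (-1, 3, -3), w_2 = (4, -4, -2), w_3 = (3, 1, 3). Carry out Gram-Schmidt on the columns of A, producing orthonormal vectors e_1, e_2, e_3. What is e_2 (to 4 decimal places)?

e_1 = w_1/‖w_1‖ = (-1, 3, -3)/4.3589 = (-0.2294, 0.6882, -0.6882).
r_{12} = e_1·w_2 = -2.2942.
u_2 = w_2 + 2.2942·e_1 = (3.4737, -2.4211, -3.5789).
‖u_2‖ = 5.5441, so e_2 = (0.6266, -0.4367, -0.6455).

e_2 = (0.6266, -0.4367, -0.6455)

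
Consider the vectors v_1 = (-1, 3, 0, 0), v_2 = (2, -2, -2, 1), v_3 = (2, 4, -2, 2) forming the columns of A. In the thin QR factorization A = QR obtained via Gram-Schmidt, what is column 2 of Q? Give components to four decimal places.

q_2 = (0.4671, 0.1557, -0.7785, 0.3892)

q_1 = v_1/‖v_1‖ = (-1, 3, 0, 0)/3.1623 = (-0.3162, 0.9487, 0.0000, 0.0000).
r_{12} = q_1·v_2 = -2.5298.
u_2 = v_2 + 2.5298·q_1 = (1.2000, 0.4000, -2.0000, 1.0000).
‖u_2‖ = 2.5690, so q_2 = (0.4671, 0.1557, -0.7785, 0.3892).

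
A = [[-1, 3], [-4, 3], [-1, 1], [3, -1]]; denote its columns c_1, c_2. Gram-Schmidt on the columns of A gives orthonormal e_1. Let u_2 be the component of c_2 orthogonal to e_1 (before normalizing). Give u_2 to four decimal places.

u_2 = (2.2963, 0.1852, 0.2963, 1.1111)

c_1 = (-1, -4, -1, 3); ‖c_1‖ = 5.1962, so e_1 = (-0.1925, -0.7698, -0.1925, 0.5774).
e_1·c_2 = (-0.1925)·3 + (-0.7698)·3 + (-0.1925)·1 + 0.5774·(-1) = -3.6566.
u_2 = c_2 + 3.6566·e_1 = (2.2963, 0.1852, 0.2963, 1.1111).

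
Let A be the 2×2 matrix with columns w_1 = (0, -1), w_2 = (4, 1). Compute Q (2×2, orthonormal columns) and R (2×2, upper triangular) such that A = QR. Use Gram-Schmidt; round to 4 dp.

e_1 = w_1/‖w_1‖ = (0, -1)/1.0000 = (0.0000, -1.0000).
r_{12} = e_1·w_2 = -1.0000.
u_2 = w_2 + 1.0000·e_1 = (4.0000, 0.0000).
‖u_2‖ = 4.0000, so e_2 = (1.0000, 0.0000).

Q = [[0.0000, 1.0000], [-1.0000, 0.0000]], R = [[1.0000, -1.0000], [0.0000, 4.0000]]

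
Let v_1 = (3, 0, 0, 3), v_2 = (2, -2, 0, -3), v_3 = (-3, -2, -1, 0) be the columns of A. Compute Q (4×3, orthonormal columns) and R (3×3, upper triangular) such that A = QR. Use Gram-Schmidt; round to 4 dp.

q_1 = v_1/‖v_1‖ = (3, 0, 0, 3)/4.2426 = (0.7071, 0.0000, 0.0000, 0.7071).
r_{12} = q_1·v_2 = -0.7071.
u_2 = v_2 + 0.7071·q_1 = (2.5000, -2.0000, 0.0000, -2.5000).
‖u_2‖ = 4.0620, so q_2 = (0.6155, -0.4924, 0.0000, -0.6155).
r_{13} = q_1·v_3 = -2.1213; r_{23} = q_2·v_3 = -0.8616.
u_3 = v_3 + 2.1213·q_1 + 0.8616·q_2 = (-0.9697, -2.4242, -1.0000, 0.9697).
‖u_3‖ = 2.9593, so q_3 = (-0.3277, -0.8192, -0.3379, 0.3277).

Q = [[0.7071, 0.6155, -0.3277], [0.0000, -0.4924, -0.8192], [0.0000, 0.0000, -0.3379], [0.7071, -0.6155, 0.3277]], R = [[4.2426, -0.7071, -2.1213], [0.0000, 4.0620, -0.8616], [0.0000, 0.0000, 2.9593]]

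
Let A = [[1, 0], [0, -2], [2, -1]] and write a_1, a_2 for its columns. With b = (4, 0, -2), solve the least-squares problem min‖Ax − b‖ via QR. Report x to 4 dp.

a_1 = (1, 0, 2); ‖a_1‖ = 2.2361, so e_1 = (0.4472, 0.0000, 0.8944).
e_1·a_2 = 0.4472·0 + 0.0000·(-2) + 0.8944·(-1) = -0.8944.
u_2 = a_2 + 0.8944·e_1 = (0.4000, -2.0000, -0.2000).
‖u_2‖ = 2.0494, so e_2 = (0.1952, -0.9759, -0.0976).
Qᵀb = (0.0000, 0.9759).
Back-substitute: x_2 = 0.9759/2.0494 = 0.4762.
x_1 = (0.0000 + 0.8944·0.4762)/2.2361 = 0.1905.

x = (0.1905, 0.4762)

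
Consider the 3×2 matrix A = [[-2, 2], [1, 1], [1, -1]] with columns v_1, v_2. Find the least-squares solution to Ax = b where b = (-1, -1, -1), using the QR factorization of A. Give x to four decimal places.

v_1 = (-2, 1, 1); ‖v_1‖ = 2.4495, so q_1 = (-0.8165, 0.4082, 0.4082).
q_1·v_2 = (-0.8165)·2 + 0.4082·1 + 0.4082·(-1) = -1.6330.
u_2 = v_2 + 1.6330·q_1 = (0.6667, 1.6667, -0.3333).
‖u_2‖ = 1.8257, so q_2 = (0.3651, 0.9129, -0.1826).
Qᵀb = (0.0000, -1.0954).
Back-substitute: x_2 = -1.0954/1.8257 = -0.6000.
x_1 = (0.0000 + 1.6330·(-0.6000))/2.4495 = -0.4000.

x = (-0.4000, -0.6000)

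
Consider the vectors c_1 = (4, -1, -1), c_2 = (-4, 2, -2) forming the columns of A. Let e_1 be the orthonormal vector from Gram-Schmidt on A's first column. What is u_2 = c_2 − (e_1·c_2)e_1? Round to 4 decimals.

c_1 = (4, -1, -1); ‖c_1‖ = 4.2426, so e_1 = (0.9428, -0.2357, -0.2357).
e_1·c_2 = 0.9428·(-4) + (-0.2357)·2 + (-0.2357)·(-2) = -3.7712.
u_2 = c_2 + 3.7712·e_1 = (-0.4444, 1.1111, -2.8889).

u_2 = (-0.4444, 1.1111, -2.8889)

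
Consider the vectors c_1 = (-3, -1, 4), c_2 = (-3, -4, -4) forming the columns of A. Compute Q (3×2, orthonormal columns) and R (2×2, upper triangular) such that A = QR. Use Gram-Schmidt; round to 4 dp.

Q = [[-0.5883, -0.5248], [-0.1961, -0.6454], [0.7845, -0.5550]], R = [[5.0990, -0.5883], [0.0000, 6.3760]]

c_1 = (-3, -1, 4); ‖c_1‖ = 5.0990, so q_1 = (-0.5883, -0.1961, 0.7845).
q_1·c_2 = (-0.5883)·(-3) + (-0.1961)·(-4) + 0.7845·(-4) = -0.5883.
u_2 = c_2 + 0.5883·q_1 = (-3.3462, -4.1154, -3.5385).
‖u_2‖ = 6.3760, so q_2 = (-0.5248, -0.6454, -0.5550).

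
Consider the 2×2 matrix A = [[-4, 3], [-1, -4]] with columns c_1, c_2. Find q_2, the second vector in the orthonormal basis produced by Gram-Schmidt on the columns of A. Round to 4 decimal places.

c_1 = (-4, -1); ‖c_1‖ = 4.1231, so q_1 = (-0.9701, -0.2425).
q_1·c_2 = (-0.9701)·3 + (-0.2425)·(-4) = -1.9403.
u_2 = c_2 + 1.9403·q_1 = (1.1176, -4.4706).
‖u_2‖ = 4.6082, so q_2 = (0.2425, -0.9701).

q_2 = (0.2425, -0.9701)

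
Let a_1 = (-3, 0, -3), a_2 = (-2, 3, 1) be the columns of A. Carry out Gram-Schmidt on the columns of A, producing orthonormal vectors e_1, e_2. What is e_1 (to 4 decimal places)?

e_1 = a_1/‖a_1‖ = (-3, 0, -3)/4.2426 = (-0.7071, 0.0000, -0.7071).

e_1 = (-0.7071, 0.0000, -0.7071)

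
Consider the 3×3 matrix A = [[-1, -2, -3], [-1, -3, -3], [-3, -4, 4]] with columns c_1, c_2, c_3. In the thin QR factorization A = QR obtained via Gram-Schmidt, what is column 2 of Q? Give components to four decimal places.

c_1 = (-1, -1, -3); ‖c_1‖ = 3.3166, so q_1 = (-0.3015, -0.3015, -0.9045).
q_1·c_2 = (-0.3015)·(-2) + (-0.3015)·(-3) + (-0.9045)·(-4) = 5.1257.
u_2 = c_2 − 5.1257·q_1 = (-0.4545, -1.4545, 0.6364).
‖u_2‖ = 1.6514, so q_2 = (-0.2752, -0.8808, 0.3853).

q_2 = (-0.2752, -0.8808, 0.3853)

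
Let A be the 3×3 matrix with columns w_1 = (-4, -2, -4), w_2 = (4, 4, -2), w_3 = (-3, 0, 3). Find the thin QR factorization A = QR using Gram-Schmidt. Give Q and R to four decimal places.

Q = [[-0.6667, 0.4134, -0.6202], [-0.3333, 0.5788, 0.7442], [-0.6667, -0.7029, 0.2481]], R = [[6.0000, -2.6667, 0.0000], [0.0000, 5.3748, -3.3489], [0.0000, 0.0000, 2.6047]]

e_1 = w_1/‖w_1‖ = (-4, -2, -4)/6.0000 = (-0.6667, -0.3333, -0.6667).
r_{12} = e_1·w_2 = -2.6667.
u_2 = w_2 + 2.6667·e_1 = (2.2222, 3.1111, -3.7778).
‖u_2‖ = 5.3748, so e_2 = (0.4134, 0.5788, -0.7029).
r_{13} = e_1·w_3 = 0.0000; r_{23} = e_2·w_3 = -3.3489.
u_3 = w_3 − 0.0000·e_1 + 3.3489·e_2 = (-1.6154, 1.9385, 0.6462).
‖u_3‖ = 2.6047, so e_3 = (-0.6202, 0.7442, 0.2481).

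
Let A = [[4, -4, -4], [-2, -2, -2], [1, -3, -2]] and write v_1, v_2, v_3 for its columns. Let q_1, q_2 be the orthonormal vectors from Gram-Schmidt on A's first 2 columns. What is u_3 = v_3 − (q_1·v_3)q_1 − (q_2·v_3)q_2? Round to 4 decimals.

v_1 = (4, -2, 1); ‖v_1‖ = 4.5826, so q_1 = (0.8729, -0.4364, 0.2182).
q_1·v_2 = 0.8729·(-4) + (-0.4364)·(-2) + 0.2182·(-3) = -3.2733.
u_2 = v_2 + 3.2733·q_1 = (-1.1429, -3.4286, -2.2857).
‖u_2‖ = 4.2762, so q_2 = (-0.2673, -0.8018, -0.5345).
q_1·v_3 = 0.8729·(-4) + (-0.4364)·(-2) + 0.2182·(-2) = -3.0551; q_2·v_3 = (-0.2673)·(-4) + (-0.8018)·(-2) + (-0.5345)·(-2) = 3.7417.
u_3 = v_3 + 3.0551·q_1 − 3.7417·q_2 = (-0.3333, -0.3333, 0.6667).

u_3 = (-0.3333, -0.3333, 0.6667)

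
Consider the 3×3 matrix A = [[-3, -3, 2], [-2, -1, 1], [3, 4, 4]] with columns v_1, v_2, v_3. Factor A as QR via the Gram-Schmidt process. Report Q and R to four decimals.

Q = [[-0.6396, 0.0975, 0.7625], [-0.4264, 0.7803, -0.4575], [0.6396, 0.6177, 0.4575]], R = [[4.6904, 4.9036, 0.8528], [0.0000, 1.3981, 3.4464], [0.0000, 0.0000, 2.8975]]

v_1 = (-3, -2, 3); ‖v_1‖ = 4.6904, so q_1 = (-0.6396, -0.4264, 0.6396).
q_1·v_2 = (-0.6396)·(-3) + (-0.4264)·(-1) + 0.6396·4 = 4.9036.
u_2 = v_2 − 4.9036·q_1 = (0.1364, 1.0909, 0.8636).
‖u_2‖ = 1.3981, so q_2 = (0.0975, 0.7803, 0.6177).
q_1·v_3 = (-0.6396)·2 + (-0.4264)·1 + 0.6396·4 = 0.8528; q_2·v_3 = 0.0975·2 + 0.7803·1 + 0.6177·4 = 3.4464.
u_3 = v_3 − 0.8528·q_1 − 3.4464·q_2 = (2.2093, -1.3256, 1.3256).
‖u_3‖ = 2.8975, so q_3 = (0.7625, -0.4575, 0.4575).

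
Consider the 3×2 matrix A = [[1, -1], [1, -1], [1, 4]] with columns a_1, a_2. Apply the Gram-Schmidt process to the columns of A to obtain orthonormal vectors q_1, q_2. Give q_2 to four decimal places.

q_2 = (-0.4082, -0.4082, 0.8165)

a_1 = (1, 1, 1); ‖a_1‖ = 1.7321, so q_1 = (0.5774, 0.5774, 0.5774).
q_1·a_2 = 0.5774·(-1) + 0.5774·(-1) + 0.5774·4 = 1.1547.
u_2 = a_2 − 1.1547·q_1 = (-1.6667, -1.6667, 3.3333).
‖u_2‖ = 4.0825, so q_2 = (-0.4082, -0.4082, 0.8165).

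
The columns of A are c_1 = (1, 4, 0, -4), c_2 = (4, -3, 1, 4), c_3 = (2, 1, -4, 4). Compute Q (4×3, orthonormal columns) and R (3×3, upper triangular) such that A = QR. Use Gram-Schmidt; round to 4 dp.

Q = [[0.1741, 0.9542, 0.0783], [0.6963, -0.0183, 0.4097], [0.0000, 0.2018, -0.8011], [-0.6963, 0.2202, 0.4292]], R = [[5.7446, -4.1779, -1.7408], [0.0000, 4.9543, 1.9634], [0.0000, 0.0000, 5.4877]]

c_1 = (1, 4, 0, -4); ‖c_1‖ = 5.7446, so e_1 = (0.1741, 0.6963, 0.0000, -0.6963).
e_1·c_2 = 0.1741·4 + 0.6963·(-3) + 0.0000·1 + (-0.6963)·4 = -4.1779.
u_2 = c_2 + 4.1779·e_1 = (4.7273, -0.0909, 1.0000, 1.0909).
‖u_2‖ = 4.9543, so e_2 = (0.9542, -0.0183, 0.2018, 0.2202).
e_1·c_3 = 0.1741·2 + 0.6963·1 + 0.0000·(-4) + (-0.6963)·4 = -1.7408; e_2·c_3 = 0.9542·2 + (-0.0183)·1 + 0.2018·(-4) + 0.2202·4 = 1.9634.
u_3 = c_3 + 1.7408·e_1 − 1.9634·e_2 = (0.4296, 2.2481, -4.3963, 2.3556).
‖u_3‖ = 5.4877, so e_3 = (0.0783, 0.4097, -0.8011, 0.4292).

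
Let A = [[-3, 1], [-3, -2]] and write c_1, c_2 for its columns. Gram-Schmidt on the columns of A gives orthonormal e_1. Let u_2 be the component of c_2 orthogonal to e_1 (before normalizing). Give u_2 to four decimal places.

u_2 = (1.5000, -1.5000)

c_1 = (-3, -3); ‖c_1‖ = 4.2426, so e_1 = (-0.7071, -0.7071).
e_1·c_2 = (-0.7071)·1 + (-0.7071)·(-2) = 0.7071.
u_2 = c_2 − 0.7071·e_1 = (1.5000, -1.5000).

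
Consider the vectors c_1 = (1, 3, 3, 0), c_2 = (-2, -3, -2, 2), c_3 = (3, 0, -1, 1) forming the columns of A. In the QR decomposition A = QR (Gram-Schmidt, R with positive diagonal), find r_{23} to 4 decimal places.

r_{23} = -0.8312

c_1 = (1, 3, 3, 0); ‖c_1‖ = 4.3589, so q_1 = (0.2294, 0.6882, 0.6882, 0.0000).
q_1·c_2 = 0.2294·(-2) + 0.6882·(-3) + 0.6882·(-2) + 0.0000·2 = -3.9001.
u_2 = c_2 + 3.9001·q_1 = (-1.1053, -0.3158, 0.6842, 2.0000).
‖u_2‖ = 2.4061, so q_2 = (-0.4594, -0.1312, 0.2844, 0.8312).
r_{23} = q_2·c_3 = -0.8312.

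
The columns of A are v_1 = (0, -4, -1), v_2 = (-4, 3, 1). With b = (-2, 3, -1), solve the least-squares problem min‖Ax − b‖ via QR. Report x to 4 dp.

v_1 = (0, -4, -1); ‖v_1‖ = 4.1231, so e_1 = (0.0000, -0.9701, -0.2425).
e_1·v_2 = 0.0000·(-4) + (-0.9701)·3 + (-0.2425)·1 = -3.1530.
u_2 = v_2 + 3.1530·e_1 = (-4.0000, -0.0588, 0.2353).
‖u_2‖ = 4.0073, so e_2 = (-0.9982, -0.0147, 0.0587).
Qᵀb = (-2.6679, 1.8936).
Back-substitute: x_2 = 1.8936/4.0073 = 0.4725.
x_1 = (-2.6679 + 3.1530·0.4725)/4.1231 = -0.2857.

x = (-0.2857, 0.4725)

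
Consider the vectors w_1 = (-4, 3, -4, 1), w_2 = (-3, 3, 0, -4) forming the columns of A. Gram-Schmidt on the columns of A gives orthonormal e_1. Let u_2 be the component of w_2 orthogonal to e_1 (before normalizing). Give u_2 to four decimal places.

u_2 = (-1.3810, 1.7857, 1.6190, -4.4048)

e_1 = w_1/‖w_1‖ = (-4, 3, -4, 1)/6.4807 = (-0.6172, 0.4629, -0.6172, 0.1543).
r_{12} = e_1·w_2 = 2.6232.
u_2 = w_2 − 2.6232·e_1 = (-1.3810, 1.7857, 1.6190, -4.4048).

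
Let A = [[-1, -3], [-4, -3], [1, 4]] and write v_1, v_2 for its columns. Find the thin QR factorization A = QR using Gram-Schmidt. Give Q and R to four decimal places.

q_1 = v_1/‖v_1‖ = (-1, -4, 1)/4.2426 = (-0.2357, -0.9428, 0.2357).
r_{12} = q_1·v_2 = 4.4783.
u_2 = v_2 − 4.4783·q_1 = (-1.9444, 1.2222, 2.9444).
‖u_2‖ = 3.7342, so q_2 = (-0.5207, 0.3273, 0.7885).

Q = [[-0.2357, -0.5207], [-0.9428, 0.3273], [0.2357, 0.7885]], R = [[4.2426, 4.4783], [0.0000, 3.7342]]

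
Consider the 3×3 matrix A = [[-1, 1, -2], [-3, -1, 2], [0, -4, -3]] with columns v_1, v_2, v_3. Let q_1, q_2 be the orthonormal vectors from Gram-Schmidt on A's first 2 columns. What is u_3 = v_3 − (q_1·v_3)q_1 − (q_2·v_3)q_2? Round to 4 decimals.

q_1 = v_1/‖v_1‖ = (-1, -3, 0)/3.1623 = (-0.3162, -0.9487, 0.0000).
r_{12} = q_1·v_2 = 0.6325.
u_2 = v_2 − 0.6325·q_1 = (1.2000, -0.4000, -4.0000).
‖u_2‖ = 4.1952, so q_2 = (0.2860, -0.0953, -0.9535).
r_{13} = q_1·v_3 = -1.2649; r_{23} = q_2·v_3 = 2.0976.
u_3 = v_3 + 1.2649·q_1 − 2.0976·q_2 = (-3.0000, 1.0000, -1.0000).

u_3 = (-3.0000, 1.0000, -1.0000)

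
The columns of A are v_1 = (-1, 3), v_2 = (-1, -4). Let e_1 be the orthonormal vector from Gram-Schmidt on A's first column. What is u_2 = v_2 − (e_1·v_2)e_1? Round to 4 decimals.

u_2 = (-2.1000, -0.7000)

e_1 = v_1/‖v_1‖ = (-1, 3)/3.1623 = (-0.3162, 0.9487).
r_{12} = e_1·v_2 = -3.4785.
u_2 = v_2 + 3.4785·e_1 = (-2.1000, -0.7000).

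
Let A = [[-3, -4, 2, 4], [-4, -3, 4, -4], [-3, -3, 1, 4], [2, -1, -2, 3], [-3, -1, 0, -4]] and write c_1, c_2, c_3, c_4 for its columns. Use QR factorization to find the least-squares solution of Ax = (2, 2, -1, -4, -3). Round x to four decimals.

c_1 = (-3, -4, -3, 2, -3); ‖c_1‖ = 6.8557, so e_1 = (-0.4376, -0.5835, -0.4376, 0.2917, -0.4376).
e_1·c_2 = (-0.4376)·(-4) + (-0.5835)·(-3) + (-0.4376)·(-3) + 0.2917·(-1) + (-0.4376)·(-1) = 4.9594.
u_2 = c_2 − 4.9594·e_1 = (-1.8298, -0.1064, -0.8298, -2.4468, 1.1702).
‖u_2‖ = 3.3770, so e_2 = (-0.5418, -0.0315, -0.2457, -0.7245, 0.3465).
e_1·c_3 = (-0.4376)·2 + (-0.5835)·4 + (-0.4376)·1 + 0.2917·(-2) + (-0.4376)·0 = -4.2301; e_2·c_3 = (-0.5418)·2 + (-0.0315)·4 + (-0.2457)·1 + (-0.7245)·(-2) + 0.3465·0 = -0.0063.
u_3 = c_3 + 4.2301·e_1 + 0.0063·e_2 = (0.1455, 1.5317, -0.8526, -0.7705, -1.8489).
‖u_3‖ = 2.6658, so e_3 = (0.0546, 0.5746, -0.3198, -0.2890, -0.6936).
e_1·c_4 = (-0.4376)·4 + (-0.5835)·(-4) + (-0.4376)·4 + 0.2917·3 + (-0.4376)·(-4) = 1.4586; e_2·c_4 = (-0.5418)·4 + (-0.0315)·(-4) + (-0.2457)·4 + (-0.7245)·3 + 0.3465·(-4) = -6.5839; e_3·c_4 = 0.0546·4 + 0.5746·(-4) + (-0.3198)·4 + (-0.2890)·3 + (-0.6936)·(-4) = -1.4522.
u_4 = c_4 − 1.4586·e_1 + 6.5839·e_2 + 1.4522·e_3 = (1.1502, -2.5219, 2.5561, -2.6156, -2.0874).
‖u_4‖ = 5.0414, so e_4 = (0.2281, -0.5002, 0.5070, -0.5188, -0.4141).
Qᵀb = (-1.4586, 0.9577, 4.8150, 2.2663).
Back-substitute: x_4 = 2.2663/5.0414 = 0.4495.
x_3 = (4.8150 + 1.4522·0.4495)/2.6658 = 2.0511.
x_2 = (0.9577 + 0.0063·2.0511 + 6.5839·0.4495)/3.3770 = 1.1639.
x_1 = (-1.4586 − 4.9594·1.1639 + 4.2301·2.0511 − 1.4586·0.4495)/6.8557 = 0.1152.

x = (0.1152, 1.1639, 2.0511, 0.4495)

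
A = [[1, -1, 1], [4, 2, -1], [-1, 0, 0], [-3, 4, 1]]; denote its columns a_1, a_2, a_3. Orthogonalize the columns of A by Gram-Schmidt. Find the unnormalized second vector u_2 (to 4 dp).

a_1 = (1, 4, -1, -3); ‖a_1‖ = 5.1962, so q_1 = (0.1925, 0.7698, -0.1925, -0.5774).
q_1·a_2 = 0.1925·(-1) + 0.7698·2 + (-0.1925)·0 + (-0.5774)·4 = -0.9623.
u_2 = a_2 + 0.9623·q_1 = (-0.8148, 2.7407, -0.1852, 3.4444).

u_2 = (-0.8148, 2.7407, -0.1852, 3.4444)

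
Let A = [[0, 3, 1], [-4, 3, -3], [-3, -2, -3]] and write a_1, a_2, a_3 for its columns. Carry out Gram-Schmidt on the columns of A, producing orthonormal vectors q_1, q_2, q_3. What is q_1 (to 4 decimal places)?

a_1 = (0, -4, -3); ‖a_1‖ = 5.0000, so q_1 = (0.0000, -0.8000, -0.6000).

q_1 = (0.0000, -0.8000, -0.6000)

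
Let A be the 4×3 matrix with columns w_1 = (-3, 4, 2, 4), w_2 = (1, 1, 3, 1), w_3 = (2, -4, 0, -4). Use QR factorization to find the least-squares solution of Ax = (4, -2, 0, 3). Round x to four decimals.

x = (-2.1250, 1.4167, -1.8958)

q_1 = w_1/‖w_1‖ = (-3, 4, 2, 4)/6.7082 = (-0.4472, 0.5963, 0.2981, 0.5963).
r_{12} = q_1·w_2 = 1.6398.
u_2 = w_2 − 1.6398·q_1 = (1.7333, 0.0222, 2.5111, 0.0222).
‖u_2‖ = 3.0514, so q_2 = (0.5680, 0.0073, 0.8229, 0.0073).
r_{13} = q_1·w_3 = -5.6647; r_{23} = q_2·w_3 = 1.0778.
u_3 = w_3 + 5.6647·q_1 − 1.0778·q_2 = (-1.1456, -0.6301, 0.8019, -0.6301).
‖u_3‖ = 1.6581, so q_3 = (-0.6909, -0.3800, 0.4836, -0.3800).
Qᵀb = (-1.1926, 2.2795, -3.1435).
Back-substitute: x_3 = -3.1435/1.6581 = -1.8958.
x_2 = (2.2795 − 1.0778·(-1.8958))/3.0514 = 1.4167.
x_1 = (-1.1926 − 1.6398·1.4167 + 5.6647·(-1.8958))/6.7082 = -2.1250.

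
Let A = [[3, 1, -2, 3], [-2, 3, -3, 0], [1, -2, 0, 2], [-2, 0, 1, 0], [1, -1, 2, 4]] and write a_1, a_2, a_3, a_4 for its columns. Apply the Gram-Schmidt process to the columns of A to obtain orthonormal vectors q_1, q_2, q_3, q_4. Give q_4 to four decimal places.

q_4 = (0.1705, 0.4542, 0.4290, 0.3536, 0.6750)

a_1 = (3, -2, 1, -2, 1); ‖a_1‖ = 4.3589, so q_1 = (0.6882, -0.4588, 0.2294, -0.4588, 0.2294).
q_1·a_2 = 0.6882·1 + (-0.4588)·3 + 0.2294·(-2) + (-0.4588)·0 + 0.2294·(-1) = -1.3765.
u_2 = a_2 + 1.3765·q_1 = (1.9474, 2.3684, -1.6842, -0.6316, -0.6842).
‖u_2‖ = 3.6201, so q_2 = (0.5379, 0.6542, -0.4652, -0.1745, -0.1890).
q_1·a_3 = 0.6882·(-2) + (-0.4588)·(-3) + 0.2294·0 + (-0.4588)·1 + 0.2294·2 = 0.0000; q_2·a_3 = 0.5379·(-2) + 0.6542·(-3) + (-0.4652)·0 + (-0.1745)·1 + (-0.1890)·2 = -3.5910.
u_3 = a_3 − 0.0000·q_1 + 3.5910·q_2 = (-0.0683, -0.6506, -1.6707, 0.3735, 1.3213).
‖u_3‖ = 2.2593, so q_3 = (-0.0302, -0.2880, -0.7395, 0.1653, 0.5848).
q_1·a_4 = 0.6882·3 + (-0.4588)·0 + 0.2294·2 + (-0.4588)·0 + 0.2294·4 = 3.4412; q_2·a_4 = 0.5379·3 + 0.6542·0 + (-0.4652)·2 + (-0.1745)·0 + (-0.1890)·4 = -0.0727; q_3·a_4 = (-0.0302)·3 + (-0.2880)·0 + (-0.7395)·2 + 0.1653·0 + 0.5848·4 = 0.7697.
u_4 = a_4 − 3.4412·q_1 + 0.0727·q_2 − 0.7697·q_3 = (0.6939, 1.8482, 1.7459, 1.4390, 2.7467).
‖u_4‖ = 4.0694, so q_4 = (0.1705, 0.4542, 0.4290, 0.3536, 0.6750).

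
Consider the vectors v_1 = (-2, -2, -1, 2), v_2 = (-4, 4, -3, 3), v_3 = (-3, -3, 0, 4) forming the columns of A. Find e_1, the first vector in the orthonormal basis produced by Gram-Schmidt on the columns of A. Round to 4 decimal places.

e_1 = (-0.5547, -0.5547, -0.2774, 0.5547)

v_1 = (-2, -2, -1, 2); ‖v_1‖ = 3.6056, so e_1 = (-0.5547, -0.5547, -0.2774, 0.5547).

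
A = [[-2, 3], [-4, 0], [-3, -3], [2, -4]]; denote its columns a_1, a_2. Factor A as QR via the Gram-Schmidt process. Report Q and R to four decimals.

Q = [[-0.3482, 0.4678], [-0.6963, -0.1051], [-0.5222, -0.5992], [0.3482, -0.6412]], R = [[5.7446, -0.8704], [0.0000, 5.7656]]

a_1 = (-2, -4, -3, 2); ‖a_1‖ = 5.7446, so q_1 = (-0.3482, -0.6963, -0.5222, 0.3482).
q_1·a_2 = (-0.3482)·3 + (-0.6963)·0 + (-0.5222)·(-3) + 0.3482·(-4) = -0.8704.
u_2 = a_2 + 0.8704·q_1 = (2.6970, -0.6061, -3.4545, -3.6970).
‖u_2‖ = 5.7656, so q_2 = (0.4678, -0.1051, -0.5992, -0.6412).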